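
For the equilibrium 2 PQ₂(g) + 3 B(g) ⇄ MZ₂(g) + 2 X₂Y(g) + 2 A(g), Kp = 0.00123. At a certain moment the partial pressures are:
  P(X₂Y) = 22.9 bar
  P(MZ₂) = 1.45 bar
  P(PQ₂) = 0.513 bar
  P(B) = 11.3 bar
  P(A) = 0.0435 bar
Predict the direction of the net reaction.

Qp = P(MZ₂)·P(X₂Y)²·P(A)² / (P(PQ₂)²·P(B)³) = (1.45)·(22.9)²·(0.0435)² / ((0.513)²·(11.3)³) = 0.00379
Qp = 0.00379 > Kp = 0.00123, so the reverse reaction proceeds.

to the left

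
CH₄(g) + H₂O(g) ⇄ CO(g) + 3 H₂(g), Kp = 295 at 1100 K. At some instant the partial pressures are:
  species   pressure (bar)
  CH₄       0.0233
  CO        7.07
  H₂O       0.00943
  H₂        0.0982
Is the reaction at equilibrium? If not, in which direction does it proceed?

Qp = P(CO)·P(H₂)³ / (P(CH₄)·P(H₂O)) = (7.07)·(0.0982)³ / ((0.0233)·(0.00943)) = 30.5
Qp = 30.5 < Kp = 295, so the forward reaction proceeds.

toward products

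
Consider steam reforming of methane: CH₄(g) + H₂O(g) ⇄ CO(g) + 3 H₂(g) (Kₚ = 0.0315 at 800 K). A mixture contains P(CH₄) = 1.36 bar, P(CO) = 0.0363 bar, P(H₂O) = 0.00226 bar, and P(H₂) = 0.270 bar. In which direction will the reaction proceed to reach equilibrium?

Qₚ = P(CO)·P(H₂)³ / (P(CH₄)·P(H₂O)) = (0.0363)·(0.270)³ / ((1.36)·(0.00226)) = 0.232
Qₚ = 0.232 > Kₚ = 0.0315, so the reverse reaction proceeds.

toward reactants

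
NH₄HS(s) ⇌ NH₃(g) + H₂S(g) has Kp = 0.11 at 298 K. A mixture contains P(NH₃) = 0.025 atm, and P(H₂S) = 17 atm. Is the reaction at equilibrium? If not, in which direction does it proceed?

toward reactants

(NH₄HS is a pure solid — omitted from Qp.)
Qp = P(NH₃)·P(H₂S) = (0.025)·(17) = 0.42
Qp = 0.42 > Kp = 0.11, so the reverse reaction proceeds.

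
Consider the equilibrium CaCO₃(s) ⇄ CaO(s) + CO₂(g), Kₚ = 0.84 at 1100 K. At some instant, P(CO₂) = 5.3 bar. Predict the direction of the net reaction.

reverse (toward reactants)

(CaCO₃, CaO are pure solids — omitted from Qₚ.)
Qₚ = P(CO₂) = 5.3
Qₚ = 5.3 > Kₚ = 0.84, so the reverse reaction proceeds.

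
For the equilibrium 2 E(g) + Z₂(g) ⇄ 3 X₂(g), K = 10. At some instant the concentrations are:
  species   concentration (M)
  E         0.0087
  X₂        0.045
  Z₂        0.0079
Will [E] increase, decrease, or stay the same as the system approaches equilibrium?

Q = [X₂]³ / ([E]²·[Z₂]) = (0.045)³ / ((0.0087)²·(0.0079)) = 150
Q = 150 > K = 10: net reverse reaction.
E is a reactant, so it increases.

increase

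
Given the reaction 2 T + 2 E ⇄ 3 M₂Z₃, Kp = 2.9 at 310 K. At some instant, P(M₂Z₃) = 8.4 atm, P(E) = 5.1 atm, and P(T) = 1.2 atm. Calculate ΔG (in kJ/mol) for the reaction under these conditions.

ΔG = 4.37 kJ/mol

Qp = P(M₂Z₃)³ / (P(T)²·P(E)²) = (8.4)³ / ((1.2)²·(5.1)²) = 15.8
ΔG = RT ln(Qp/Kp) = (8.314 J mol⁻¹ K⁻¹)(310 K) × ln(15.8/2.9)
   = (2.577 kJ/mol)(1.695) = 4.37 kJ/mol
ΔG > 0, so the forward reaction is non-spontaneous (proceeds in reverse).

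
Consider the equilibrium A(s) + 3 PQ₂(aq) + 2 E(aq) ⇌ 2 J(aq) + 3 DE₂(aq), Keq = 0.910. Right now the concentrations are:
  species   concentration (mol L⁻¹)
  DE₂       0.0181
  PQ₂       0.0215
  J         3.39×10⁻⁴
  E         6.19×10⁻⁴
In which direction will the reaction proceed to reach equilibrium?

to the right

(A is a pure solid — omitted from Q.)
Q = [J]²·[DE₂]³ / ([PQ₂]³·[E]²) = (3.39×10⁻⁴)²·(0.0181)³ / ((0.0215)³·(6.19×10⁻⁴)²) = 0.179
Q = 0.179 < Keq = 0.910, so the forward reaction proceeds.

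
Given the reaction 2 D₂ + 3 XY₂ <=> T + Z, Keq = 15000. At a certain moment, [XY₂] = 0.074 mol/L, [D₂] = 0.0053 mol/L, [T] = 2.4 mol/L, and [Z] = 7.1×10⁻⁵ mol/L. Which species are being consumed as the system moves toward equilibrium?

none (at equilibrium)

Q = [T]·[Z] / ([D₂]²·[XY₂]³) = (2.4)·(7.1×10⁻⁵) / ((0.0053)²·(0.074)³) = 15000
Q = 15000 = Keq; the system is at equilibrium.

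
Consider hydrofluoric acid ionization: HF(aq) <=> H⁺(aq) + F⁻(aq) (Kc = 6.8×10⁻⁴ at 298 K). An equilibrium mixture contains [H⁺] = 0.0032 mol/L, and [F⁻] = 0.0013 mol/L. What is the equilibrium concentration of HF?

At equilibrium, Kc = [H⁺]·[F⁻] / [HF] = 6.8×10⁻⁴.
(0.0032)·(0.0013) / ([HF]) = 6.8×10⁻⁴
[HF] = 0.00612 = 0.0061 mol/L

[HF] = 0.0061 mol/L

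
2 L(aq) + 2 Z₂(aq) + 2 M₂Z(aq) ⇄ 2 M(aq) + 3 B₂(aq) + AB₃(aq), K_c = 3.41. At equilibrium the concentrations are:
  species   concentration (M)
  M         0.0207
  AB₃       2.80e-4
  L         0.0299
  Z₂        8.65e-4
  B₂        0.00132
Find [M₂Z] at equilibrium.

At equilibrium, K_c = [M]²·[B₂]³·[AB₃] / ([L]²·[Z₂]²·[M₂Z]²) = 3.41.
(0.0207)²·(0.00132)³·(2.80e-4) / ((0.0299)²·(8.65e-4)²·([M₂Z])²) = 3.41
[M₂Z]² = 1.21e-7 ⇒ [M₂Z] = 3.48e-4 M

[M₂Z] = 3.48e-4 M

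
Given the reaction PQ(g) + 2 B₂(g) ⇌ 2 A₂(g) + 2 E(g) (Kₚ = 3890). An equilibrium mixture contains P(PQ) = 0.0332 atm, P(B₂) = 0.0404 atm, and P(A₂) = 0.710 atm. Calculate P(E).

At equilibrium, Kₚ = P(A₂)²·P(E)² / (P(PQ)·P(B₂)²) = 3890.
(0.710)²·(P(E))² / ((0.0332)·(0.0404)²) = 3890
P(E)² = 0.418 ⇒ P(E) = 0.647 atm

P(E) = 0.647 atm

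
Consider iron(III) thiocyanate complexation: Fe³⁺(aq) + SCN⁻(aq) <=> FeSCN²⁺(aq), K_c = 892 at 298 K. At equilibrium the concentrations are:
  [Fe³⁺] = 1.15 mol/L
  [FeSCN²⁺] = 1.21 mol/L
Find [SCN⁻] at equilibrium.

At equilibrium, K_c = [FeSCN²⁺] / ([Fe³⁺]·[SCN⁻]) = 892.
(1.21) / ((1.15)·([SCN⁻])) = 892
[SCN⁻] = 0.00118 mol/L

[SCN⁻] = 0.00118 mol/L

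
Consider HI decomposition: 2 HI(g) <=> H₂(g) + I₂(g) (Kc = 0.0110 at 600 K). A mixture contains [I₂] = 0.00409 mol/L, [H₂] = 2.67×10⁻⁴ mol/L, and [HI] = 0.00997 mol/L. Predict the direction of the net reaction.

neither direction; the system is at equilibrium

Qc = [H₂]·[I₂] / [HI]² = (2.67×10⁻⁴)·(0.00409) / (0.00997)² = 0.0110
Qc = 0.0110 = Kc, so the system is already at equilibrium.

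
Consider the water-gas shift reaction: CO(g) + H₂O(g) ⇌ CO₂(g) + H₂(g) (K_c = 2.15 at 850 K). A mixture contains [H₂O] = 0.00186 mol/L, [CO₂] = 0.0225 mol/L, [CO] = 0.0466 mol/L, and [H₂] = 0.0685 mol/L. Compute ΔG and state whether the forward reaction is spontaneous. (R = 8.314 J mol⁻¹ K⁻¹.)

Q_c = [CO₂]·[H₂] / ([CO]·[H₂O]) = (0.0225)·(0.0685) / ((0.0466)·(0.00186)) = 17.8
ΔG = RT ln(Q_c/K_c) = (8.314 J mol⁻¹ K⁻¹)(850 K) × ln(17.8/2.15)
   = (7.067 kJ/mol)(2.114) = 14.9 kJ/mol
ΔG > 0, so the forward reaction is non-spontaneous (proceeds in reverse).

ΔG = 14.9 kJ/mol; the forward reaction is non-spontaneous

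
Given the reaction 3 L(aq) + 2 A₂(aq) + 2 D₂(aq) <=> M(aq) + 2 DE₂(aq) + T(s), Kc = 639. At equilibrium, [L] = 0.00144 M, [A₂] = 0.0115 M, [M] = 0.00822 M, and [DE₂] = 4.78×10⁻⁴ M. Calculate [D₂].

[D₂] = 2.73 M

(T is a pure solid — omitted from Kc.)
At equilibrium, Kc = [M]·[DE₂]² / ([L]³·[A₂]²·[D₂]²) = 639.
(0.00822)·(4.78×10⁻⁴)² / ((0.00144)³·(0.0115)²·([D₂])²) = 639
[D₂]² = 7.44 ⇒ [D₂] = 2.73 M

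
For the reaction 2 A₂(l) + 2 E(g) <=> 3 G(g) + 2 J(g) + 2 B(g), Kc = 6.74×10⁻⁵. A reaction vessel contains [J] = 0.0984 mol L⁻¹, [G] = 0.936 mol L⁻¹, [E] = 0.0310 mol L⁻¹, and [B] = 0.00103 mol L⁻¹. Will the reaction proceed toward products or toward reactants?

(A₂ is a pure liquid — omitted from Qc.)
Qc = [G]³·[J]²·[B]² / [E]² = (0.936)³·(0.0984)²·(0.00103)² / (0.0310)² = 8.77×10⁻⁶
Qc = 8.77×10⁻⁶ < Kc = 6.74×10⁻⁵, so the forward reaction proceeds.

in the forward direction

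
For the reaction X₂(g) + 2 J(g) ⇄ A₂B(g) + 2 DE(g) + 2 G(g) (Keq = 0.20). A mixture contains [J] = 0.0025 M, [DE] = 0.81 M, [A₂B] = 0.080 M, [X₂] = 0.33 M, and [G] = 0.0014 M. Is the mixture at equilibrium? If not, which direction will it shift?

Q = [A₂B]·[DE]²·[G]² / ([X₂]·[J]²) = (0.080)·(0.81)²·(0.0014)² / ((0.33)·(0.0025)²) = 0.050
Q = 0.050 < Keq = 0.20: net forward reaction.

no; Q < K, reaction proceeds forward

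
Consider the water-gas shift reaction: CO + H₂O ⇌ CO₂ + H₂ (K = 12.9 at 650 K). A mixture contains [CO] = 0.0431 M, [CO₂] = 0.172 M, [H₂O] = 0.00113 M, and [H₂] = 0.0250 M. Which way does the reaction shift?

in the reverse direction

Q = [CO₂]·[H₂] / ([CO]·[H₂O]) = (0.172)·(0.0250) / ((0.0431)·(0.00113)) = 88.3
Q = 88.3 > K = 12.9, so the reverse reaction proceeds.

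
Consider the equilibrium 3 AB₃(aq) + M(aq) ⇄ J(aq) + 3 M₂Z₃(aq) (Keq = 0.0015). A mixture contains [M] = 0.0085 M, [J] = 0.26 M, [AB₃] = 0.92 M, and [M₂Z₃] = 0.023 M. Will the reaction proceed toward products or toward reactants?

to the right

Q = [J]·[M₂Z₃]³ / ([AB₃]³·[M]) = (0.26)·(0.023)³ / ((0.92)³·(0.0085)) = 4.8×10⁻⁴
Q = 4.8×10⁻⁴ < Keq = 0.0015, so the forward reaction proceeds.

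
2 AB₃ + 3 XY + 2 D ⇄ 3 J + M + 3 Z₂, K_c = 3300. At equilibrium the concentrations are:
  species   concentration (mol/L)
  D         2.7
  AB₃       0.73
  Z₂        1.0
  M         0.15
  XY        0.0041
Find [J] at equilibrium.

[J] = 0.18 mol/L

At equilibrium, K_c = [J]³·[M]·[Z₂]³ / ([AB₃]²·[XY]³·[D]²) = 3300.
([J])³·(0.15)·(1.0)³ / ((0.73)²·(0.0041)³·(2.7)²) = 3300
[J]³ = 0.00589 ⇒ [J] = 0.18 mol/L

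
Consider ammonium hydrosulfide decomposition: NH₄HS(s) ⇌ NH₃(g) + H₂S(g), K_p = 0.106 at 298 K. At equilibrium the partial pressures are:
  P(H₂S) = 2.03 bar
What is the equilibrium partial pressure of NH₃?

P(NH₃) = 0.0522 bar

(NH₄HS is a pure solid — omitted from K_p.)
At equilibrium, K_p = P(NH₃)·P(H₂S) = 0.106.
(P(NH₃))·(2.03) = 0.106
P(NH₃) = 0.0522 bar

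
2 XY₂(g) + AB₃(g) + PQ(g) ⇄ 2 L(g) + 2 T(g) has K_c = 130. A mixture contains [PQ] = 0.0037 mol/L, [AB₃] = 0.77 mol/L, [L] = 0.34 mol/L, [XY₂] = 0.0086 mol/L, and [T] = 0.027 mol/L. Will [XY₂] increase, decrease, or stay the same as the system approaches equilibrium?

Q_c = [L]²·[T]² / ([XY₂]²·[AB₃]·[PQ]) = (0.34)²·(0.027)² / ((0.0086)²·(0.77)·(0.0037)) = 400
Q_c = 400 > K_c = 130: net reverse reaction.
XY₂ is a reactant, so it increases.

increase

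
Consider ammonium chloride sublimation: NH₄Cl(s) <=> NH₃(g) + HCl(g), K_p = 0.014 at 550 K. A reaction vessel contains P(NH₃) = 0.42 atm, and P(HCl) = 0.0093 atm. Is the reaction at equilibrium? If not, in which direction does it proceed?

(NH₄Cl is a pure solid — omitted from Q_p.)
Q_p = P(NH₃)·P(HCl) = (0.42)·(0.0093) = 0.0039
Q_p = 0.0039 < K_p = 0.014, so the forward reaction proceeds.

forward (toward products)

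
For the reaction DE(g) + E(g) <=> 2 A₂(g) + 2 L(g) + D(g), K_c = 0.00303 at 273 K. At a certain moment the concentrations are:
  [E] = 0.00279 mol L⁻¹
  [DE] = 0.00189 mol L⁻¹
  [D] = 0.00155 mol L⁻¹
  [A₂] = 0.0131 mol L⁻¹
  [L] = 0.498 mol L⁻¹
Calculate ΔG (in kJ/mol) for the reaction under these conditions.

Q_c = [A₂]²·[L]²·[D] / ([DE]·[E]) = (0.0131)²·(0.498)²·(0.00155) / ((0.00189)·(0.00279)) = 0.0125
ΔG = RT ln(Q_c/K_c) = (8.314 J mol⁻¹ K⁻¹)(273 K) × ln(0.0125/0.00303)
   = (2.270 kJ/mol)(1.417) = 3.22 kJ/mol
ΔG > 0, so the forward reaction is non-spontaneous (proceeds in reverse).

ΔG = 3.22 kJ/mol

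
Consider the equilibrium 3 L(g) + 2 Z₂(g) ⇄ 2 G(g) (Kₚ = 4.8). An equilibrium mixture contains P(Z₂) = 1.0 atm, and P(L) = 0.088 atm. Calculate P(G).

At equilibrium, Kₚ = P(G)² / (P(L)³·P(Z₂)²) = 4.8.
(P(G))² / ((0.088)³·(1.0)²) = 4.8
P(G)² = 0.00327 ⇒ P(G) = 0.057 atm

P(G) = 0.057 atm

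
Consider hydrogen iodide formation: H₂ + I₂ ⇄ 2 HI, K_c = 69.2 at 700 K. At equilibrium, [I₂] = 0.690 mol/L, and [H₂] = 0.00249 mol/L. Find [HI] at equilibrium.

At equilibrium, K_c = [HI]² / ([H₂]·[I₂]) = 69.2.
([HI])² / ((0.00249)·(0.690)) = 69.2
[HI]² = 0.119 ⇒ [HI] = 0.345 mol/L

[HI] = 0.345 mol/L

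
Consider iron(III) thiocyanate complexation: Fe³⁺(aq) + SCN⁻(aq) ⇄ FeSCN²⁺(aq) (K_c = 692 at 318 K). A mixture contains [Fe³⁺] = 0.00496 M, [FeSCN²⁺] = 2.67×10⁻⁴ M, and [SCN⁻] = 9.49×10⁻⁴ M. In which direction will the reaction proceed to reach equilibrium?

toward products

Q_c = [FeSCN²⁺] / ([Fe³⁺]·[SCN⁻]) = (2.67×10⁻⁴) / ((0.00496)·(9.49×10⁻⁴)) = 56.7
Q_c = 56.7 < K_c = 692, so the forward reaction proceeds.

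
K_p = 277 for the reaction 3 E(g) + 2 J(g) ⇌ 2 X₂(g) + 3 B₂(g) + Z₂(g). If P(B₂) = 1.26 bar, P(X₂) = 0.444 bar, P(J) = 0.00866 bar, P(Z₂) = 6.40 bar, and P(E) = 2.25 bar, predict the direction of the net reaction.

in the reverse direction

Q_p = P(X₂)²·P(B₂)³·P(Z₂) / (P(E)³·P(J)²) = (0.444)²·(1.26)³·(6.40) / ((2.25)³·(0.00866)²) = 2950
Q_p = 2950 > K_p = 277, so the reverse reaction proceeds.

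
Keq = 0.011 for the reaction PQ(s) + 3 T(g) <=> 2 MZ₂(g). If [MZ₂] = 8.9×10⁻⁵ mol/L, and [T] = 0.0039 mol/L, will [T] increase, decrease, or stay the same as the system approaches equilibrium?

increase

(PQ is a pure solid — omitted from Q.)
Q = [MZ₂]² / [T]³ = (8.9×10⁻⁵)² / (0.0039)³ = 0.13
Q = 0.13 > Keq = 0.011: net reverse reaction.
T is a reactant, so it increases.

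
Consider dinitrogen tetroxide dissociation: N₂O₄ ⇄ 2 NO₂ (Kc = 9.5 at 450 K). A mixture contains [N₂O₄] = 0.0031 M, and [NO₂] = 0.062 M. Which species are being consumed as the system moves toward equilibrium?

Qc = [NO₂]² / [N₂O₄] = (0.062)² / (0.0031) = 1.2
Qc = 1.2 < Kc = 9.5: net forward reaction.

N₂O₄ (reactants)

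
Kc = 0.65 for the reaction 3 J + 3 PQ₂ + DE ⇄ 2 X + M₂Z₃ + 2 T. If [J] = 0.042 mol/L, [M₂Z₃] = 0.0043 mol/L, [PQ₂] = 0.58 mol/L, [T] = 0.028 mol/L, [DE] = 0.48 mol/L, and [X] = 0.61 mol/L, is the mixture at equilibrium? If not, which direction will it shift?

no; Q < K, reaction proceeds forward

Qc = [X]²·[M₂Z₃]·[T]² / ([J]³·[PQ₂]³·[DE]) = (0.61)²·(0.0043)·(0.028)² / ((0.042)³·(0.58)³·(0.48)) = 0.18
Qc = 0.18 < Kc = 0.65: net forward reaction.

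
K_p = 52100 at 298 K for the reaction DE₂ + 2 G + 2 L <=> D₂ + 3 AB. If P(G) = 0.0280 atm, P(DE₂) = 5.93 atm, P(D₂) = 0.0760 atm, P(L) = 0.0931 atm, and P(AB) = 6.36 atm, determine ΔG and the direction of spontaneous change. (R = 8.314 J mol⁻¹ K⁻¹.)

ΔG = 5.53 kJ/mol; the forward reaction is non-spontaneous

Q_p = P(D₂)·P(AB)³ / (P(DE₂)·P(G)²·P(L)²) = (0.0760)·(6.36)³ / ((5.93)·(0.0280)²·(0.0931)²) = 4.85e5
ΔG = RT ln(Q_p/K_p) = (8.314 J mol⁻¹ K⁻¹)(298 K) × ln(4.85e5/52100)
   = (2.478 kJ/mol)(2.231) = 5.53 kJ/mol
ΔG > 0, so the forward reaction is non-spontaneous (proceeds in reverse).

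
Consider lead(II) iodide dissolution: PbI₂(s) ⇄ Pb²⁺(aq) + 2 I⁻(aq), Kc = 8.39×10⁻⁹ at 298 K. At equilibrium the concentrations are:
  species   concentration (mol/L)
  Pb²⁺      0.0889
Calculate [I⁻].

[I⁻] = 3.07×10⁻⁴ mol/L

(PbI₂ is a pure solid — omitted from Kc.)
At equilibrium, Kc = [Pb²⁺]·[I⁻]² = 8.39×10⁻⁹.
(0.0889)·([I⁻])² = 8.39×10⁻⁹
[I⁻]² = 9.44×10⁻⁸ ⇒ [I⁻] = 3.07×10⁻⁴ mol/L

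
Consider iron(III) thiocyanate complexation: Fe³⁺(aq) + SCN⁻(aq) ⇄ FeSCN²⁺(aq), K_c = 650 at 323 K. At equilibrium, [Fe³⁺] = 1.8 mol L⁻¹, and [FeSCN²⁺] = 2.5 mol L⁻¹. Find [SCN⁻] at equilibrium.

[SCN⁻] = 0.0021 mol L⁻¹

At equilibrium, K_c = [FeSCN²⁺] / ([Fe³⁺]·[SCN⁻]) = 650.
(2.5) / ((1.8)·([SCN⁻])) = 650
[SCN⁻] = 0.00214 = 0.0021 mol L⁻¹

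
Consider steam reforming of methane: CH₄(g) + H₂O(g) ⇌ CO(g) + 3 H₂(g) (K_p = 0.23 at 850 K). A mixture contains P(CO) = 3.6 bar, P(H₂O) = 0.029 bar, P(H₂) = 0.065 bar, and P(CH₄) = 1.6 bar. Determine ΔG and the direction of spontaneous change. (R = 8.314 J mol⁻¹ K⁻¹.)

Q_p = P(CO)·P(H₂)³ / (P(CH₄)·P(H₂O)) = (3.6)·(0.065)³ / ((1.6)·(0.029)) = 0.0213
ΔG = RT ln(Q_p/K_p) = (8.314 J mol⁻¹ K⁻¹)(850 K) × ln(0.0213/0.23)
   = (7.067 kJ/mol)(-2.379) = -16.8 kJ/mol
ΔG < 0, so the forward reaction is spontaneous (proceeds forward).

ΔG = -16.8 kJ/mol; the forward reaction is spontaneous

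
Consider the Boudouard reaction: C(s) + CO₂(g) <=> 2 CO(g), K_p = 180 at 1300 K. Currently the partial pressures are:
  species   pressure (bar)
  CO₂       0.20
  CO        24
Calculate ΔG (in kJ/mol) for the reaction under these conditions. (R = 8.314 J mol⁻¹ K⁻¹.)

(C is a pure solid — omitted from Q_p.)
Q_p = P(CO)² / P(CO₂) = (24)² / (0.20) = 2880
ΔG = RT ln(Q_p/K_p) = (8.314 J mol⁻¹ K⁻¹)(1300 K) × ln(2880/180)
   = (10.81 kJ/mol)(2.773) = 30.0 kJ/mol
ΔG > 0, so the forward reaction is non-spontaneous (proceeds in reverse).

ΔG = 30.0 kJ/mol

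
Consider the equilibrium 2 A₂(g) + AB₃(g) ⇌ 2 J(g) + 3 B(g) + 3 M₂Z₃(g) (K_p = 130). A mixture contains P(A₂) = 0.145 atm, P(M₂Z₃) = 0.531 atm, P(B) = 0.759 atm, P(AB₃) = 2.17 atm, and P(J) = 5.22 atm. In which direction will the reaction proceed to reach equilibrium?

Q_p = P(J)²·P(B)³·P(M₂Z₃)³ / (P(A₂)²·P(AB₃)) = (5.22)²·(0.759)³·(0.531)³ / ((0.145)²·(2.17)) = 39.1
Q_p = 39.1 < K_p = 130, so the forward reaction proceeds.

in the forward direction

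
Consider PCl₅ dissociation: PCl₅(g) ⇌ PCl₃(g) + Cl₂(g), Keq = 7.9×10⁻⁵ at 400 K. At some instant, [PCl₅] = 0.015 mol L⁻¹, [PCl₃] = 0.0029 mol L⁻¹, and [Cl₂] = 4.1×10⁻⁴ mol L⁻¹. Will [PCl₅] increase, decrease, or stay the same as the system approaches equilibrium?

stay the same

Q = [PCl₃]·[Cl₂] / [PCl₅] = (0.0029)·(4.1×10⁻⁴) / (0.015) = 7.9×10⁻⁵
Q = 7.9×10⁻⁵ = Keq; the system is at equilibrium.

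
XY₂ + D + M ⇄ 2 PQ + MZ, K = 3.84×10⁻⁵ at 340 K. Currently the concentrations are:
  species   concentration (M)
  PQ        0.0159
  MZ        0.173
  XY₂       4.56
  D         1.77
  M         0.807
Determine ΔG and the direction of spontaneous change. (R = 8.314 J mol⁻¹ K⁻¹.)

Q = [PQ]²·[MZ] / ([XY₂]·[D]·[M]) = (0.0159)²·(0.173) / ((4.56)·(1.77)·(0.807)) = 6.71×10⁻⁶
ΔG = RT ln(Q/K) = (8.314 J mol⁻¹ K⁻¹)(340 K) × ln(6.71×10⁻⁶/3.84×10⁻⁵)
   = (2.827 kJ/mol)(-1.744) = -4.93 kJ/mol
ΔG < 0, so the forward reaction is spontaneous (proceeds forward).

ΔG = -4.93 kJ/mol; the forward reaction is spontaneous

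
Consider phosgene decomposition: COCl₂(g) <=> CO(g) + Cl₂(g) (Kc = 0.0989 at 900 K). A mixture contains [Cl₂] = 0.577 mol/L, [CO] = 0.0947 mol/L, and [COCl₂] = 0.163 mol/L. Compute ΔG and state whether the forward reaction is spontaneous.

ΔG = 9.13 kJ/mol; the forward reaction is non-spontaneous

Qc = [CO]·[Cl₂] / [COCl₂] = (0.0947)·(0.577) / (0.163) = 0.335
ΔG = RT ln(Qc/Kc) = (8.314 J mol⁻¹ K⁻¹)(900 K) × ln(0.335/0.0989)
   = (7.483 kJ/mol)(1.220) = 9.13 kJ/mol
ΔG > 0, so the forward reaction is non-spontaneous (proceeds in reverse).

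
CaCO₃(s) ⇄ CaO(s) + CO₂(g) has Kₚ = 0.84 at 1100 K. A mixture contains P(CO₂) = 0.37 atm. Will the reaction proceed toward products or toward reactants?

toward products

(CaCO₃, CaO are pure solids — omitted from Qₚ.)
Qₚ = P(CO₂) = 0.37
Qₚ = 0.37 < Kₚ = 0.84, so the forward reaction proceeds.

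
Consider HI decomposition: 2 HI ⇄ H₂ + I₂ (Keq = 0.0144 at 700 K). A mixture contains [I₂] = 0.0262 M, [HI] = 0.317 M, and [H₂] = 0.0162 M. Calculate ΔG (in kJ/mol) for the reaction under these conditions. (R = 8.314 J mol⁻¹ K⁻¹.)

ΔG = -7.14 kJ/mol

Q = [H₂]·[I₂] / [HI]² = (0.0162)·(0.0262) / (0.317)² = 0.00422
ΔG = RT ln(Q/Keq) = (8.314 J mol⁻¹ K⁻¹)(700 K) × ln(0.00422/0.0144)
   = (5.820 kJ/mol)(-1.227) = -7.14 kJ/mol
ΔG < 0, so the forward reaction is spontaneous (proceeds forward).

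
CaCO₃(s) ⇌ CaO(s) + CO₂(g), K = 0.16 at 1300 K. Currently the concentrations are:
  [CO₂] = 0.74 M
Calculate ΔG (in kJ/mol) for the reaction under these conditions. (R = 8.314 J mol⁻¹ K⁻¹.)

(CaCO₃, CaO are pure solids — omitted from Q.)
Q = [CO₂] = 0.740
ΔG = RT ln(Q/K) = (8.314 J mol⁻¹ K⁻¹)(1300 K) × ln(0.740/0.16)
   = (10.81 kJ/mol)(1.531) = 16.6 kJ/mol
ΔG > 0, so the forward reaction is non-spontaneous (proceeds in reverse).

ΔG = 16.6 kJ/mol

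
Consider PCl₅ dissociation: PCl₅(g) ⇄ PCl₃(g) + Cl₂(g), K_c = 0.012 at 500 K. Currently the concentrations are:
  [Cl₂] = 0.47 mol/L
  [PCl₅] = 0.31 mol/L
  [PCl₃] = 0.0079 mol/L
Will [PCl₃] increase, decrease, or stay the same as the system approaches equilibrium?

Q_c = [PCl₃]·[Cl₂] / [PCl₅] = (0.0079)·(0.47) / (0.31) = 0.012
Q_c = 0.012 = K_c; the system is at equilibrium.

stay the same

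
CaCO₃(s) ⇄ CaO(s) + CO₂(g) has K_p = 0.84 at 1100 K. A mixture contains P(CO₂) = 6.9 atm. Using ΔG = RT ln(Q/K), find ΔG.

(CaCO₃, CaO are pure solids — omitted from Q_p.)
Q_p = P(CO₂) = 6.90
ΔG = RT ln(Q_p/K_p) = (8.314 J mol⁻¹ K⁻¹)(1100 K) × ln(6.90/0.84)
   = (9.145 kJ/mol)(2.106) = 19.3 kJ/mol
ΔG > 0, so the forward reaction is non-spontaneous (proceeds in reverse).

ΔG = 19.3 kJ/mol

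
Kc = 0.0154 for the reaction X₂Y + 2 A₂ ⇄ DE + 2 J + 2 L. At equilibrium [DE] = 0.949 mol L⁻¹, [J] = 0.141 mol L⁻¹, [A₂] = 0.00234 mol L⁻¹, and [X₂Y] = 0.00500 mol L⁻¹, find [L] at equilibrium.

At equilibrium, Kc = [DE]·[J]²·[L]² / ([X₂Y]·[A₂]²) = 0.0154.
(0.949)·(0.141)²·([L])² / ((0.00500)·(0.00234)²) = 0.0154
[L]² = 2.23×10⁻⁸ ⇒ [L] = 1.49×10⁻⁴ mol L⁻¹

[L] = 1.49×10⁻⁴ mol L⁻¹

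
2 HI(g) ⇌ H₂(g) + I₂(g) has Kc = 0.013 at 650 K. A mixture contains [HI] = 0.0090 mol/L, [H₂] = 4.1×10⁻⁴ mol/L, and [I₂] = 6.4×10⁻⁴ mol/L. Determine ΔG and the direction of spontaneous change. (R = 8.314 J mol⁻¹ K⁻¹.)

Qc = [H₂]·[I₂] / [HI]² = (4.1×10⁻⁴)·(6.4×10⁻⁴) / (0.0090)² = 0.00324
ΔG = RT ln(Qc/Kc) = (8.314 J mol⁻¹ K⁻¹)(650 K) × ln(0.00324/0.013)
   = (5.404 kJ/mol)(-1.389) = -7.51 kJ/mol
ΔG < 0, so the forward reaction is spontaneous (proceeds forward).

ΔG = -7.51 kJ/mol; the forward reaction is spontaneous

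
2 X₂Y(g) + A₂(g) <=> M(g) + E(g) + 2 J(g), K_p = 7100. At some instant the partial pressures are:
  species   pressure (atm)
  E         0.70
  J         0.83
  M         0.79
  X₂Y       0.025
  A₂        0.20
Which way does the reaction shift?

toward products

Q_p = P(M)·P(E)·P(J)² / (P(X₂Y)²·P(A₂)) = (0.79)·(0.70)·(0.83)² / ((0.025)²·(0.20)) = 3000
Q_p = 3000 < K_p = 7100, so the forward reaction proceeds.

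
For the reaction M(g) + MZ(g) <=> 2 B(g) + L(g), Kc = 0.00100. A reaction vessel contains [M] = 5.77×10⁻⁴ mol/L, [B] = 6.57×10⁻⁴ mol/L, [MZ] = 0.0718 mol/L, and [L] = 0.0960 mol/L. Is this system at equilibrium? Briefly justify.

Qc = [B]²·[L] / ([M]·[MZ]) = (6.57×10⁻⁴)²·(0.0960) / ((5.77×10⁻⁴)·(0.0718)) = 0.00100
Qc = 0.00100 = Kc; the system is at equilibrium.

yes, at equilibrium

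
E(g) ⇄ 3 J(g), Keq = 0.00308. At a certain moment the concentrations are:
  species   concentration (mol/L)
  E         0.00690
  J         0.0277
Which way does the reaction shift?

no net change (already at equilibrium)

Q = [J]³ / [E] = (0.0277)³ / (0.00690) = 0.00308
Q = 0.00308 = Keq, so the system is already at equilibrium.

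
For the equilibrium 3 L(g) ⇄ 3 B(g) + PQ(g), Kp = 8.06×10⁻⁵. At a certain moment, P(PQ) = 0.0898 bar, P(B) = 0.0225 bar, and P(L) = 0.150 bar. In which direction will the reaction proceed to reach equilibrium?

toward reactants

Qp = P(B)³·P(PQ) / P(L)³ = (0.0225)³·(0.0898) / (0.150)³ = 3.03×10⁻⁴
Qp = 3.03×10⁻⁴ > Kp = 8.06×10⁻⁵, so the reverse reaction proceeds.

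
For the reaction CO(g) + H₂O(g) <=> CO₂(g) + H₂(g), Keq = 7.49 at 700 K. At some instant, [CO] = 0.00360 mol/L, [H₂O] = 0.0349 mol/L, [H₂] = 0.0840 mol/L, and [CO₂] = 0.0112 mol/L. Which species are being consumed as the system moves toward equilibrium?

none (at equilibrium)

Q = [CO₂]·[H₂] / ([CO]·[H₂O]) = (0.0112)·(0.0840) / ((0.00360)·(0.0349)) = 7.49
Q = 7.49 = Keq; the system is at equilibrium.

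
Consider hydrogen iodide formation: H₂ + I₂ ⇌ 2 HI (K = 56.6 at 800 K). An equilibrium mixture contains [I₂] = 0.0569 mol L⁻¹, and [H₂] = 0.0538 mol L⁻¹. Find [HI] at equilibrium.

At equilibrium, K = [HI]² / ([H₂]·[I₂]) = 56.6.
([HI])² / ((0.0538)·(0.0569)) = 56.6
[HI]² = 0.173 ⇒ [HI] = 0.416 mol L⁻¹

[HI] = 0.416 mol L⁻¹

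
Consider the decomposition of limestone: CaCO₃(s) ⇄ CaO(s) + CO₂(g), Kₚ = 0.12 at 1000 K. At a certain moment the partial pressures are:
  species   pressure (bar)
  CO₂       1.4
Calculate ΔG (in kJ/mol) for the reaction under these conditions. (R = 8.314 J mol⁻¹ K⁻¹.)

(CaCO₃, CaO are pure solids — omitted from Qₚ.)
Qₚ = P(CO₂) = 1.40
ΔG = RT ln(Qₚ/Kₚ) = (8.314 J mol⁻¹ K⁻¹)(1000 K) × ln(1.40/0.12)
   = (8.314 kJ/mol)(2.457) = 20.4 kJ/mol
ΔG > 0, so the forward reaction is non-spontaneous (proceeds in reverse).

ΔG = 20.4 kJ/mol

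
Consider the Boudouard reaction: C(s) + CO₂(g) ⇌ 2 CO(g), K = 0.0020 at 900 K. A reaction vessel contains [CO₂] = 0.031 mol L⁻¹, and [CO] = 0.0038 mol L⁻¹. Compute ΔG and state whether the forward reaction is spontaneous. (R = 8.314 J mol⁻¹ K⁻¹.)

(C is a pure solid — omitted from Q.)
Q = [CO]² / [CO₂] = (0.0038)² / (0.031) = 4.66×10⁻⁴
ΔG = RT ln(Q/K) = (8.314 J mol⁻¹ K⁻¹)(900 K) × ln(4.66×10⁻⁴/0.0020)
   = (7.483 kJ/mol)(-1.457) = -10.9 kJ/mol
ΔG < 0, so the forward reaction is spontaneous (proceeds forward).

ΔG = -10.9 kJ/mol; the forward reaction is spontaneous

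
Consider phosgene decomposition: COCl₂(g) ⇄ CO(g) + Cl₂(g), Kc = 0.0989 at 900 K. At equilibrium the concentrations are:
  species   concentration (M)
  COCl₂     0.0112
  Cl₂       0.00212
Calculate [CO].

At equilibrium, Kc = [CO]·[Cl₂] / [COCl₂] = 0.0989.
([CO])·(0.00212) / (0.0112) = 0.0989
[CO] = 0.522 M

[CO] = 0.522 M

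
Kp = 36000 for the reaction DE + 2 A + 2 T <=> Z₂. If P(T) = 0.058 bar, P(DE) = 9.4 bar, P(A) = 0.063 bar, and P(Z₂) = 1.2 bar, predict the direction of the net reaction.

forward (toward products)

Qp = P(Z₂) / (P(DE)·P(A)²·P(T)²) = (1.2) / ((9.4)·(0.063)²·(0.058)²) = 9600
Qp = 9600 < Kp = 36000, so the forward reaction proceeds.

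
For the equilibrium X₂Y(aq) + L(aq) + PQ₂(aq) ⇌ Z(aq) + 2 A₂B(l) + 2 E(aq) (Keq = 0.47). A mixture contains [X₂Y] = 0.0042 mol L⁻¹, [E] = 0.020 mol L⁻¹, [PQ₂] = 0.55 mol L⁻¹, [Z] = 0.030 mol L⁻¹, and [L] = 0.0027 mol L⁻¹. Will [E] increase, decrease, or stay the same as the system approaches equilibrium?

(A₂B is a pure liquid — omitted from Q.)
Q = [Z]·[E]² / ([X₂Y]·[L]·[PQ₂]) = (0.030)·(0.020)² / ((0.0042)·(0.0027)·(0.55)) = 1.9
Q = 1.9 > Keq = 0.47: net reverse reaction.
E is a product, so it decreases.

decrease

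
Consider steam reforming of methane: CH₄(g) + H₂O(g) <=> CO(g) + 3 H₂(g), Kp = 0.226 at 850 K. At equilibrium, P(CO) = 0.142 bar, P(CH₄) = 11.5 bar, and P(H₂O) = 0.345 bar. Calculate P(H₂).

At equilibrium, Kp = P(CO)·P(H₂)³ / (P(CH₄)·P(H₂O)) = 0.226.
(0.142)·(P(H₂))³ / ((11.5)·(0.345)) = 0.226
P(H₂)³ = 6.31 ⇒ P(H₂) = 1.85 bar

P(H₂) = 1.85 bar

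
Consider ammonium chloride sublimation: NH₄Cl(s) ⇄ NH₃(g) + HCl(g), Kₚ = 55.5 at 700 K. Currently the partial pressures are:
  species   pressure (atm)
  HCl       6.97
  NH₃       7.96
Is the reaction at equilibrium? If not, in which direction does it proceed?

(NH₄Cl is a pure solid — omitted from Qₚ.)
Qₚ = P(NH₃)·P(HCl) = (7.96)·(6.97) = 55.5
Qₚ = 55.5 = Kₚ, so the system is already at equilibrium.

at equilibrium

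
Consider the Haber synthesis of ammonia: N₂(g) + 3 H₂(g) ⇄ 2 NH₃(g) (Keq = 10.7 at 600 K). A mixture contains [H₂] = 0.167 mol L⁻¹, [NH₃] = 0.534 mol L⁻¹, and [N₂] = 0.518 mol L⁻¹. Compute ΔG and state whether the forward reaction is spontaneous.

ΔG = 12.0 kJ/mol; the forward reaction is non-spontaneous

Q = [NH₃]² / ([N₂]·[H₂]³) = (0.534)² / ((0.518)·(0.167)³) = 118
ΔG = RT ln(Q/Keq) = (8.314 J mol⁻¹ K⁻¹)(600 K) × ln(118/10.7)
   = (4.988 kJ/mol)(2.400) = 12.0 kJ/mol
ΔG > 0, so the forward reaction is non-spontaneous (proceeds in reverse).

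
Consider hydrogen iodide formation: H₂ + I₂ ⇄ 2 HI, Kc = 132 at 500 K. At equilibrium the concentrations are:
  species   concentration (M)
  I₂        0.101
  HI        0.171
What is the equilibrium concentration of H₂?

At equilibrium, Kc = [HI]² / ([H₂]·[I₂]) = 132.
(0.171)² / (([H₂])·(0.101)) = 132
[H₂] = 0.00219 M

[H₂] = 0.00219 M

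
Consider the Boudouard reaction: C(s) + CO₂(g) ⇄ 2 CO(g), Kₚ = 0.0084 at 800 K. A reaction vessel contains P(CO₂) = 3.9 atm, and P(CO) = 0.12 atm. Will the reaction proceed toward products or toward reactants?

in the forward direction

(C is a pure solid — omitted from Qₚ.)
Qₚ = P(CO)² / P(CO₂) = (0.12)² / (3.9) = 0.0037
Qₚ = 0.0037 < Kₚ = 0.0084, so the forward reaction proceeds.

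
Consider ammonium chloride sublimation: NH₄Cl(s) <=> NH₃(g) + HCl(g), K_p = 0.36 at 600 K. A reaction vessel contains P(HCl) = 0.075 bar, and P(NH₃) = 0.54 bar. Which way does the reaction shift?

(NH₄Cl is a pure solid — omitted from Q_p.)
Q_p = P(NH₃)·P(HCl) = (0.54)·(0.075) = 0.040
Q_p = 0.040 < K_p = 0.36, so the forward reaction proceeds.

forward (toward products)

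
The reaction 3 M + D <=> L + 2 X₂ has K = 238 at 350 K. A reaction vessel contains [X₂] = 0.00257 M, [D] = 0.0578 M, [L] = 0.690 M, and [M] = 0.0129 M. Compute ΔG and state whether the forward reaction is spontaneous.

Q = [L]·[X₂]² / ([M]³·[D]) = (0.690)·(0.00257)² / ((0.0129)³·(0.0578)) = 36.7
ΔG = RT ln(Q/K) = (8.314 J mol⁻¹ K⁻¹)(350 K) × ln(36.7/238)
   = (2.910 kJ/mol)(-1.869) = -5.44 kJ/mol
ΔG < 0, so the forward reaction is spontaneous (proceeds forward).

ΔG = -5.44 kJ/mol; the forward reaction is spontaneous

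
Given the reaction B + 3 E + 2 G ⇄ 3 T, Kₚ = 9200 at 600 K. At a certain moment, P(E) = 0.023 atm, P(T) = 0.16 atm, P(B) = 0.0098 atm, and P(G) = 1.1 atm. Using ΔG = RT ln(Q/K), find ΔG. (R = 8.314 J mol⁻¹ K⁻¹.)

Qₚ = P(T)³ / (P(B)·P(E)³·P(G)²) = (0.16)³ / ((0.0098)·(0.023)³·(1.1)²) = 28400
ΔG = RT ln(Qₚ/Kₚ) = (8.314 J mol⁻¹ K⁻¹)(600 K) × ln(28400/9200)
   = (4.988 kJ/mol)(1.127) = 5.62 kJ/mol
ΔG > 0, so the forward reaction is non-spontaneous (proceeds in reverse).

ΔG = 5.62 kJ/mol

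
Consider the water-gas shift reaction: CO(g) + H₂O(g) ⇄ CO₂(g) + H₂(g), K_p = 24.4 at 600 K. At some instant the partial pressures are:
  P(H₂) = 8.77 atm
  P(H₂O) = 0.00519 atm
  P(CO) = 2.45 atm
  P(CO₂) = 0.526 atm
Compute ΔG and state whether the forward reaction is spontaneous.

Q_p = P(CO₂)·P(H₂) / (P(CO)·P(H₂O)) = (0.526)·(8.77) / ((2.45)·(0.00519)) = 363
ΔG = RT ln(Q_p/K_p) = (8.314 J mol⁻¹ K⁻¹)(600 K) × ln(363/24.4)
   = (4.988 kJ/mol)(2.700) = 13.5 kJ/mol
ΔG > 0, so the forward reaction is non-spontaneous (proceeds in reverse).

ΔG = 13.5 kJ/mol; the forward reaction is non-spontaneous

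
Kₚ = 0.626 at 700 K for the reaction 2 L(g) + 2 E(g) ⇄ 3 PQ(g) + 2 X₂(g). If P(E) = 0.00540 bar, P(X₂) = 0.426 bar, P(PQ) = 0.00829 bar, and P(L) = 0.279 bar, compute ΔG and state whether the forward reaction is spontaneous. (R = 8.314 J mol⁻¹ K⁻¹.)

ΔG = -15.3 kJ/mol; the forward reaction is spontaneous

Qₚ = P(PQ)³·P(X₂)² / (P(L)²·P(E)²) = (0.00829)³·(0.426)² / ((0.279)²·(0.00540)²) = 0.0455
ΔG = RT ln(Qₚ/Kₚ) = (8.314 J mol⁻¹ K⁻¹)(700 K) × ln(0.0455/0.626)
   = (5.820 kJ/mol)(-2.622) = -15.3 kJ/mol
ΔG < 0, so the forward reaction is spontaneous (proceeds forward).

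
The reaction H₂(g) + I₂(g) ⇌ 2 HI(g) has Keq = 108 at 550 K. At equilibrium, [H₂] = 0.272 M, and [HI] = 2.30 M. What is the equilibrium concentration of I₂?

[I₂] = 0.180 M

At equilibrium, Keq = [HI]² / ([H₂]·[I₂]) = 108.
(2.30)² / ((0.272)·([I₂])) = 108
[I₂] = 0.180 M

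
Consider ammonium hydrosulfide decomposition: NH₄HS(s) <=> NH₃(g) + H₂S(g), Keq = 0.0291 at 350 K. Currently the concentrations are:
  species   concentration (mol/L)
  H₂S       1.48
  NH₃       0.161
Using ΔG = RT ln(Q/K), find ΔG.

(NH₄HS is a pure solid — omitted from Q.)
Q = [NH₃]·[H₂S] = (0.161)·(1.48) = 0.238
ΔG = RT ln(Q/Keq) = (8.314 J mol⁻¹ K⁻¹)(350 K) × ln(0.238/0.0291)
   = (2.910 kJ/mol)(2.102) = 6.12 kJ/mol
ΔG > 0, so the forward reaction is non-spontaneous (proceeds in reverse).

ΔG = 6.12 kJ/mol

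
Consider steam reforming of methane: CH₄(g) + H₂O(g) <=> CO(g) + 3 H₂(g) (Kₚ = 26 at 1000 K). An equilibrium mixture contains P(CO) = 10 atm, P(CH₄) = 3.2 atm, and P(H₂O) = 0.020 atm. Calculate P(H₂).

P(H₂) = 0.55 atm

At equilibrium, Kₚ = P(CO)·P(H₂)³ / (P(CH₄)·P(H₂O)) = 26.
(10)·(P(H₂))³ / ((3.2)·(0.020)) = 26
P(H₂)³ = 0.166 ⇒ P(H₂) = 0.55 atm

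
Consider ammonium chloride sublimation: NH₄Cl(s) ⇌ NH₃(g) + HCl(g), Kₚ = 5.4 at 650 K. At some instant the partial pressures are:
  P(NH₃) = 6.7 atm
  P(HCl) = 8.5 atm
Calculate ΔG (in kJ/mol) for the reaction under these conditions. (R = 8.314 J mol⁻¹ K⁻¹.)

(NH₄Cl is a pure solid — omitted from Qₚ.)
Qₚ = P(NH₃)·P(HCl) = (6.7)·(8.5) = 57.0
ΔG = RT ln(Qₚ/Kₚ) = (8.314 J mol⁻¹ K⁻¹)(650 K) × ln(57.0/5.4)
   = (5.404 kJ/mol)(2.357) = 12.7 kJ/mol
ΔG > 0, so the forward reaction is non-spontaneous (proceeds in reverse).

ΔG = 12.7 kJ/mol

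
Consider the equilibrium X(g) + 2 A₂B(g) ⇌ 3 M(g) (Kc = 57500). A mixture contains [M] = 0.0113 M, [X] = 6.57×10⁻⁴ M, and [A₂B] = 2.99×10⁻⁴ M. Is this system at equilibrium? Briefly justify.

Qc = [M]³ / ([X]·[A₂B]²) = (0.0113)³ / ((6.57×10⁻⁴)·(2.99×10⁻⁴)²) = 24600
Qc = 24600 < Kc = 57500: net forward reaction.

no; Q < K, reaction proceeds forward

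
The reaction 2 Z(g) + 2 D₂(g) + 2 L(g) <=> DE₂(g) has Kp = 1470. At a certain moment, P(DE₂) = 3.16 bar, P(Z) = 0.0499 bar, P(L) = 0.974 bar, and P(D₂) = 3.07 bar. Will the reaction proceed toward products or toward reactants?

forward (toward products)

Qp = P(DE₂) / (P(Z)²·P(D₂)²·P(L)²) = (3.16) / ((0.0499)²·(3.07)²·(0.974)²) = 142
Qp = 142 < Kp = 1470, so the forward reaction proceeds.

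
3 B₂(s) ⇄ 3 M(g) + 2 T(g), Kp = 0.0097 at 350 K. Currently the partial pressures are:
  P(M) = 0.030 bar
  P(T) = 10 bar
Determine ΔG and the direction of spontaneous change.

ΔG = -3.72 kJ/mol; the forward reaction is spontaneous

(B₂ is a pure solid — omitted from Qp.)
Qp = P(M)³·P(T)² = (0.030)³·(10)² = 0.00270
ΔG = RT ln(Qp/Kp) = (8.314 J mol⁻¹ K⁻¹)(350 K) × ln(0.00270/0.0097)
   = (2.910 kJ/mol)(-1.279) = -3.72 kJ/mol
ΔG < 0, so the forward reaction is spontaneous (proceeds forward).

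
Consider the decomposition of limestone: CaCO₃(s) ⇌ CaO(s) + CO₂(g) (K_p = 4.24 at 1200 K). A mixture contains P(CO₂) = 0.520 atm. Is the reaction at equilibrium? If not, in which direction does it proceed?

to the right

(CaCO₃, CaO are pure solids — omitted from Q_p.)
Q_p = P(CO₂) = 0.520
Q_p = 0.520 < K_p = 4.24, so the forward reaction proceeds.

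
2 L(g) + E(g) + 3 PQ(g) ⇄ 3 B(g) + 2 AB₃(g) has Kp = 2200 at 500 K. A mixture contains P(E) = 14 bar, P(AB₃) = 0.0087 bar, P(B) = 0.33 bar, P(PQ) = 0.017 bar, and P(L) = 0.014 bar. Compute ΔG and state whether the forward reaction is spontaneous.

Qp = P(B)³·P(AB₃)² / (P(L)²·P(E)·P(PQ)³) = (0.33)³·(0.0087)² / ((0.014)²·(14)·(0.017)³) = 202
ΔG = RT ln(Qp/Kp) = (8.314 J mol⁻¹ K⁻¹)(500 K) × ln(202/2200)
   = (4.157 kJ/mol)(-2.388) = -9.93 kJ/mol
ΔG < 0, so the forward reaction is spontaneous (proceeds forward).

ΔG = -9.93 kJ/mol; the forward reaction is spontaneous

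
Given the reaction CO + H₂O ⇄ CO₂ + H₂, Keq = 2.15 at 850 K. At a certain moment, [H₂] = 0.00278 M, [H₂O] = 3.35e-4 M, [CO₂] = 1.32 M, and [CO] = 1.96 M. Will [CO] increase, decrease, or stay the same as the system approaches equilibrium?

increase

Q = [CO₂]·[H₂] / ([CO]·[H₂O]) = (1.32)·(0.00278) / ((1.96)·(3.35e-4)) = 5.59
Q = 5.59 > Keq = 2.15: net reverse reaction.
CO is a reactant, so it increases.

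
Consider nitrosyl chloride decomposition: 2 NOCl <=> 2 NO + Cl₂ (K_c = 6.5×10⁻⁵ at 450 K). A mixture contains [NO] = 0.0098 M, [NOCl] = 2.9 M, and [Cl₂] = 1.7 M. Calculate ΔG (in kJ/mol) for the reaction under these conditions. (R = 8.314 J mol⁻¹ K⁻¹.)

Q_c = [NO]²·[Cl₂] / [NOCl]² = (0.0098)²·(1.7) / (2.9)² = 1.94×10⁻⁵
ΔG = RT ln(Q_c/K_c) = (8.314 J mol⁻¹ K⁻¹)(450 K) × ln(1.94×10⁻⁵/6.5×10⁻⁵)
   = (3.741 kJ/mol)(-1.209) = -4.52 kJ/mol
ΔG < 0, so the forward reaction is spontaneous (proceeds forward).

ΔG = -4.52 kJ/mol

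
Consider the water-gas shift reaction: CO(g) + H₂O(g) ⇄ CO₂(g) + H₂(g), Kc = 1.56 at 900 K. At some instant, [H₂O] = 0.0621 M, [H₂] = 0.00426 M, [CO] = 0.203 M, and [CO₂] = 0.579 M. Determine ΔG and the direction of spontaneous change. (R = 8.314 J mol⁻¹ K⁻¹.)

Qc = [CO₂]·[H₂] / ([CO]·[H₂O]) = (0.579)·(0.00426) / ((0.203)·(0.0621)) = 0.196
ΔG = RT ln(Qc/Kc) = (8.314 J mol⁻¹ K⁻¹)(900 K) × ln(0.196/1.56)
   = (7.483 kJ/mol)(-2.074) = -15.5 kJ/mol
ΔG < 0, so the forward reaction is spontaneous (proceeds forward).

ΔG = -15.5 kJ/mol; the forward reaction is spontaneous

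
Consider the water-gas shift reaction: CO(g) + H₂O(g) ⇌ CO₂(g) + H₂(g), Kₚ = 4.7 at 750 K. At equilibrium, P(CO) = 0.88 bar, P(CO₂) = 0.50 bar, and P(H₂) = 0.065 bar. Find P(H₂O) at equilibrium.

P(H₂O) = 0.0079 bar

At equilibrium, Kₚ = P(CO₂)·P(H₂) / (P(CO)·P(H₂O)) = 4.7.
(0.50)·(0.065) / ((0.88)·(P(H₂O))) = 4.7
P(H₂O) = 0.00786 = 0.0079 bar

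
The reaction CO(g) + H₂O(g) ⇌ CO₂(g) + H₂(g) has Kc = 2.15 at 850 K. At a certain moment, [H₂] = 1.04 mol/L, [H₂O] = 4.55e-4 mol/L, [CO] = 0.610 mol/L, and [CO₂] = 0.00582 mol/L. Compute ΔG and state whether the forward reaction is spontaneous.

Qc = [CO₂]·[H₂] / ([CO]·[H₂O]) = (0.00582)·(1.04) / ((0.610)·(4.55e-4)) = 21.8
ΔG = RT ln(Qc/Kc) = (8.314 J mol⁻¹ K⁻¹)(850 K) × ln(21.8/2.15)
   = (7.067 kJ/mol)(2.316) = 16.4 kJ/mol
ΔG > 0, so the forward reaction is non-spontaneous (proceeds in reverse).

ΔG = 16.4 kJ/mol; the forward reaction is non-spontaneous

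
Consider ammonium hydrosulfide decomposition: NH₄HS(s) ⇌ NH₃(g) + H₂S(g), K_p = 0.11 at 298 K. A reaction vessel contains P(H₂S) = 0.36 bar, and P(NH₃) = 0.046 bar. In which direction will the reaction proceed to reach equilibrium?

(NH₄HS is a pure solid — omitted from Q_p.)
Q_p = P(NH₃)·P(H₂S) = (0.046)·(0.36) = 0.017
Q_p = 0.017 < K_p = 0.11, so the forward reaction proceeds.

in the forward direction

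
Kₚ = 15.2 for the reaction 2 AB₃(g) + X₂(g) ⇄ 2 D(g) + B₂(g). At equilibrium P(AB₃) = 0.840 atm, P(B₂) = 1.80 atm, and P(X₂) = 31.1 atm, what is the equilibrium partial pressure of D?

P(D) = 13.6 atm

At equilibrium, Kₚ = P(D)²·P(B₂) / (P(AB₃)²·P(X₂)) = 15.2.
(P(D))²·(1.80) / ((0.840)²·(31.1)) = 15.2
P(D)² = 185 ⇒ P(D) = 13.6 atm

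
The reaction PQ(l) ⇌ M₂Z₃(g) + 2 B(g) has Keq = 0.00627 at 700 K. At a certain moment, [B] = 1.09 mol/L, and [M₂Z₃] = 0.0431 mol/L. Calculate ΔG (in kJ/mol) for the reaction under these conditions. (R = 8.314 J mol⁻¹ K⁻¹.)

(PQ is a pure liquid — omitted from Q.)
Q = [M₂Z₃]·[B]² = (0.0431)·(1.09)² = 0.0512
ΔG = RT ln(Q/Keq) = (8.314 J mol⁻¹ K⁻¹)(700 K) × ln(0.0512/0.00627)
   = (5.820 kJ/mol)(2.100) = 12.2 kJ/mol
ΔG > 0, so the forward reaction is non-spontaneous (proceeds in reverse).

ΔG = 12.2 kJ/mol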